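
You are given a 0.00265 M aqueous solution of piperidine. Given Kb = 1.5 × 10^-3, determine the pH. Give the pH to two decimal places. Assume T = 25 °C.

C5H10NH + H2O ⇌ C5H10NH2+ + OH-
Kb = x²/(0.00265 − x) = 1.5 × 10^-3
Here C₀/Kb ≈ 1.77, so the small-x approximation fails. Use the quadratic:
x = [−0.0015 + √(0.0015² + 1.59e-05)]/2 = 1.38 × 10^-3 M
pOH = 2.86, so pH = 14.00 − pOH = 11.14

pH = 11.14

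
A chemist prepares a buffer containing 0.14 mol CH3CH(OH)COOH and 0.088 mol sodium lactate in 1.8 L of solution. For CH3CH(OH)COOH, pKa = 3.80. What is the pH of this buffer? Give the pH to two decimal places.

pH = pKa + log([A⁻]/[HA]) = 3.80 + log(0.088/0.14)
pH = 3.80 + (-0.202) = 3.60

pH = 3.60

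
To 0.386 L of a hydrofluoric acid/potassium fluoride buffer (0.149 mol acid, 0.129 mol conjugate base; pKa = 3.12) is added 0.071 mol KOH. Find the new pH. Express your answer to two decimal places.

pH = 3.53

OH- converts HF to F-: HF → 0.078 mol, F- → 0.2 mol.
pH = pKa + log([A⁻]/[HA]) = 3.12 + log(0.2/0.078) = 3.12 +0.409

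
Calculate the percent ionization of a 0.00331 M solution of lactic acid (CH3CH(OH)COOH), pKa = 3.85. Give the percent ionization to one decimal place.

18.6%

CH3CH(OH)COOH ⇌ CH3CH(OH)COO- + H+; let x = [H+] at equilibrium.
Ka = 10^(−3.85) = 1.41 × 10^-4
Solve x² + 0.000141x − 4.67e-07 = 0 → x = 6.16 × 10^-4 M
% ionization = x/C₀ × 100% = 6.16 × 10^-4/0.00331 × 100% = 18.6%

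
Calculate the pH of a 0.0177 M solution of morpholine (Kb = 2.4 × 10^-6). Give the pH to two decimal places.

C4H8ONH + H2O ⇌ C4H8ONH2+ + OH-
Kb = [OH-]²/(0.0177 − [OH-]) = 2.4 × 10^-6
Assume [OH-] ≪ 0.0177: [OH-] ≈ √(2.4 × 10^-6 × 0.0177) = 2.06 × 10^-4 M
pOH = −log(2.06 × 10^-4) = 3.69; pH = 14.00 − 3.69 = 10.31

pH = 10.31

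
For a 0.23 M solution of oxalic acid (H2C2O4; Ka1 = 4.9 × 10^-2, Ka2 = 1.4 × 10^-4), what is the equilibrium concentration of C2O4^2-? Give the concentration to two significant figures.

First ionization gives [H+] ≈ [HC2O4-] = 8.45 × 10^-2 M.
Second step: Ka2 = [H+][C2O4^2-]/[HC2O4-] ≈ [C2O4^2-] (since [H+] ≈ [HC2O4-]).
So [C2O4^2-] ≈ Ka2.

1.4 × 10^-4 M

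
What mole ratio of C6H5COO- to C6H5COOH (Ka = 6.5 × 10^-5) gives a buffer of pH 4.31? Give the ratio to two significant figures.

pKa = -log(6.5 × 10^-5) = 4.187
pH = pKa + log(r) ⇒ log(r) = 4.31 − 4.187 = +0.123
r = [C6H5COO-]/[C6H5COOH] = 10^(+0.123) = 1.33

ratio = 1.3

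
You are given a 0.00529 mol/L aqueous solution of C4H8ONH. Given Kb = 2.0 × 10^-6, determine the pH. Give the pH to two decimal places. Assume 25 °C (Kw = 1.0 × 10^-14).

C4H8ONH + H2O ⇌ C4H8ONH2+ + OH-
Kb = x²/(0.00529 − x) = 2.0 × 10^-6
Since Kb ≪ C₀, x ≈ √(Kb·C₀) = 1.03 × 10^-4 M.
pOH = −log(1.03 × 10^-4) = 3.99; pH = 14.00 − 3.99 = 10.01

pH = 10.01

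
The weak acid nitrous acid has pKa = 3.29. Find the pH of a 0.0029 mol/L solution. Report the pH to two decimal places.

pH = 3.00

HNO2 ⇌ NO2- + H+
Ka = 10^(−3.29) = 5.13 × 10^-4
From the ICE table, Ka = [H+]²/(0.0029 − [H+]) = 5.13 × 10^-4.
Here C₀/Ka ≈ 5.65, so the small-[H+] approximation fails. Use the quadratic:
[H+] = (−Ka + √(Ka² + 4·Ka·C₀))/2 = 9.90 × 10^-4 M
pH = −log[H+] = −log(9.90 × 10^-4) = 3.00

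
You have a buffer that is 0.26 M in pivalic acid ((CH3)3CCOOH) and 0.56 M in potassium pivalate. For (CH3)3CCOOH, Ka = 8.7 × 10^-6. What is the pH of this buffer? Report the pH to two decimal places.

pH = 5.39

pKa = −log(8.7 × 10^-6) = 5.060
pH = pKa + log([A⁻]/[HA]) = 5.060 + log(0.56/0.26)
pH = 5.060 + (+0.333) = 5.39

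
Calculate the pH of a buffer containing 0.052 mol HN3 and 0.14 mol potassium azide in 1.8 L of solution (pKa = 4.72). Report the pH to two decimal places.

pH = 5.15

Using pH = pKa + log([base]/[acid]) with [base]/[acid] = 0.14/0.052:
pH = 4.72 + (+0.430) = 5.15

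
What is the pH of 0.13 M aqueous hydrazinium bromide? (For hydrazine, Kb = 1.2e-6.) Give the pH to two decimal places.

pH = 4.48

N2H5+ is the conjugate acid of the weak base N2H4.
Ka = Kw/Kb = 1.0×10^-14 / 1.2 × 10^-6 = 8.33 × 10^-9
Ka = x²/(0.13 − x) = 8.33 × 10^-9
Assume x ≪ 0.13: x ≈ √(8.33 × 10^-9 × 0.13) = 3.29 × 10^-5 M
pH = −log[H+] = −log(3.29 × 10^-5) = 4.48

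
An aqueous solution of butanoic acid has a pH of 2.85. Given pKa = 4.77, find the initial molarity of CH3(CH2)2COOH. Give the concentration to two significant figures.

[H+] = 10^(-2.85) = 1.41 × 10^-3 M = x
Ka = 10^(−4.77) = 1.70 × 10^-5
Ka = x²/(C₀ − x) ⇒ C₀ = x + x²/Ka
C₀ = 1.41 × 10^-3 + (1.41 × 10^-3)²/(1.70 × 10^-5) = 1.18 × 10^-1 M

C₀ = 1.2 × 10^-1 M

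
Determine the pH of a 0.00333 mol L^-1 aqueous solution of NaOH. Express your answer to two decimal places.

pH = 11.52

NaOH is a strong base; [OH-] = 0.00333 M.
pOH = -log(0.00333) = 2.48
pH = 14.00 - 2.48 = 11.52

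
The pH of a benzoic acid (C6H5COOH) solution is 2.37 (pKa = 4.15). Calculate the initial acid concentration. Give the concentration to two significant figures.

C₀ = 2.6 × 10^-1 M

[H+] = 10^(-2.37) = 4.27 × 10^-3 M = x
Ka = 10^(−4.15) = 7.08 × 10^-5
Ka = x²/(C₀ − x) ⇒ C₀ = x + x²/Ka
C₀ = 4.27 × 10^-3 + (4.27 × 10^-3)²/(7.08 × 10^-5) = 2.62 × 10^-1 M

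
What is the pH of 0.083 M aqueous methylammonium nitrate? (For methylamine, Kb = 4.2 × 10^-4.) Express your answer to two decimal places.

pH = 5.85

CH3NH3+ is the conjugate acid of the weak base CH3NH2.
Ka = Kw/Kb = 1.0×10^-14 / 4.2 × 10^-4 = 2.38 × 10^-11
From the ICE table, Ka = x²/(0.083 − x) = 2.38 × 10^-11.
Since Ka ≪ C₀, x ≈ √(Ka·C₀) = 1.41 × 10^-6 M.
pH = −log(1.41 × 10^-6) = 5.85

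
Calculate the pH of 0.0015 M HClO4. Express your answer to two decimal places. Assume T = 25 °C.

HClO4 is a strong acid and dissociates completely, so [H+] = 0.0015 M.
pH = -log(0.0015) = 2.82

pH = 2.82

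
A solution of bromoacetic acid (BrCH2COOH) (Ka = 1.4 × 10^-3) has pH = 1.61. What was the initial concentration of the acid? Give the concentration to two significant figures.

C₀ = 4.5 × 10^-1 M

[H+] = 10^(-1.61) = 2.45 × 10^-2 M = x
Ka = x²/(C₀ − x) ⇒ C₀ = x + x²/Ka
C₀ = 2.45 × 10^-2 + (2.45 × 10^-2)²/(1.4 × 10^-3) = 4.53 × 10^-1 M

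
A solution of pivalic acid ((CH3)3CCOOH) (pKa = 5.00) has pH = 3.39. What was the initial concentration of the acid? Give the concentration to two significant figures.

[H+] = 10^(-3.39) = 4.07 × 10^-4 M = x
Ka = 10^(−5.00) = 1.00 × 10^-5
Ka = x²/(C₀ − x) ⇒ C₀ = x + x²/Ka
C₀ = 4.07 × 10^-4 + (4.07 × 10^-4)²/(1.00 × 10^-5) = 1.70 × 10^-2 M

C₀ = 1.7 × 10^-2 M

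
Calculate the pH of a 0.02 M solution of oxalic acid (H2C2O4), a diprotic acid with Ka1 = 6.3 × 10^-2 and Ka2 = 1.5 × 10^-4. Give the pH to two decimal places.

pH = 1.80

Since Ka1 ≫ Ka2, the first ionization dominates [H+].
Ka1 = x²/(0.02 − x) = 6.3 × 10^-2
Solving the quadratic: x = (−Ka1 + √(Ka1² + 4·Ka1·C₀))/2 = 1.60 × 10^-2 M
pH = −log(1.60 × 10^-2) = 1.80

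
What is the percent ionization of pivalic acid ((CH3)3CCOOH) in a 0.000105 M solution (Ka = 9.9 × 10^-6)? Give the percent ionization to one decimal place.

26.4%

(CH3)3CCOOH ⇌ (CH3)3CCOO- + H+; let x = [H+] at equilibrium.
Ka = x²/(C₀ − x); solving the quadratic gives x = 2.77 × 10^-5 M.
Fraction ionized = 2.77 × 10^-5 / 0.000105 = 0.2638 → 26.4%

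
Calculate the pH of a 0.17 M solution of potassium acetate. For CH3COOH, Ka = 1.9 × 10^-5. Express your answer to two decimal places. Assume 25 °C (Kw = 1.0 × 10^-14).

CH3COO- is the conjugate base of the weak acid CH3COOH.
Kb = Kw/Ka = 1.0×10^-14 / 1.9 × 10^-5 = 5.26 × 10^-10
From the ICE table, Kb = [OH-]²/(0.17 − [OH-]) = 5.26 × 10^-10.
Since Kb ≪ C₀, [OH-] ≈ √(Kb·C₀) = 9.46 × 10^-6 M.
pOH = −log(9.46 × 10^-6) = 5.02; pH = 14.00 − 5.02 = 8.98

pH = 8.98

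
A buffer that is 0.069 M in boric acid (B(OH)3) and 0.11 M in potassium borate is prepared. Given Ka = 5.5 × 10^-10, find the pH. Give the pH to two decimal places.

pKa = −log(5.5 × 10^-10) = 9.260
Using pH = pKa + log([base]/[acid]) with [base]/[acid] = 0.11/0.069:
pH = 9.260 + (+0.203) = 9.46

pH = 9.46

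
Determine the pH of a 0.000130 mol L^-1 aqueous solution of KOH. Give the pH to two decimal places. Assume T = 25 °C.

pH = 10.11

KOH is a strong base; [OH-] = 0.00013 M.
pOH = -log(0.00013) = 3.89
pH = 14.00 - 3.89 = 10.11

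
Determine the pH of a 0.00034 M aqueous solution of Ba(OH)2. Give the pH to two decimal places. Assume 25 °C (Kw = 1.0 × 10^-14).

pH = 10.83

Ba(OH)2 is a strong base (each formula unit releases 2 OH-); [OH-] = 0.00068 M.
pOH = -log(0.00068) = 3.17
pH = 14.00 - 3.17 = 10.83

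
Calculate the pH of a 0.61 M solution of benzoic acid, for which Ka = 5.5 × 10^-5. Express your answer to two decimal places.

C6H5COOH ⇌ C6H5COO- + H+
From the ICE table, Ka = x²/(0.61 − x) = 5.5 × 10^-5.
Assume x ≪ 0.61: x ≈ √(5.5 × 10^-5 × 0.61) = 5.79 × 10^-3 M
pH = −log[H+] = −log(5.79 × 10^-3) = 2.24

pH = 2.24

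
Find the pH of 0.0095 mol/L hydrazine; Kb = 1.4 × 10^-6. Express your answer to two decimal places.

N2H4 + H2O ⇌ N2H5+ + OH-
From the ICE table, Kb = [OH-]²/(0.0095 − [OH-]) = 1.4 × 10^-6.
Since Kb ≪ C₀, [OH-] ≈ √(Kb·C₀) = 1.15 × 10^-4 M.
([OH-]/C₀ = 1.2% < 5%, so the approximation holds.)
pOH = 3.94, so pH = 14.00 − pOH = 10.06

pH = 10.06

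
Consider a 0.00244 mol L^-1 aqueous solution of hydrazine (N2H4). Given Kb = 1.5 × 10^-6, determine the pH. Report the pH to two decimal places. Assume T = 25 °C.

N2H4 + H2O ⇌ N2H5+ + OH-
From the ICE table, Kb = [OH-]²/(0.00244 − [OH-]) = 1.5 × 10^-6.
Since Kb ≪ C₀, [OH-] ≈ √(Kb·C₀) = 6.05 × 10^-5 M.
pOH = −log(6.05 × 10^-5) = 4.22; pH = 14.00 − 4.22 = 9.78

pH = 9.78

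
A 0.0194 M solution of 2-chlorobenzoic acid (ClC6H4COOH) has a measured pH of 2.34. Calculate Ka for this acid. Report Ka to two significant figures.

Ka = 1.4 × 10^-3

[H+] = 10^(-2.34) = 4.57 × 10^-3 M
At equilibrium [HA] = 0.0194 − 4.57 × 10^-3 = 1.48 × 10^-2 M
Ka = [H+][A-]/[HA] = (4.57 × 10^-3)² / 1.48 × 10^-2 = 1.4 × 10^-3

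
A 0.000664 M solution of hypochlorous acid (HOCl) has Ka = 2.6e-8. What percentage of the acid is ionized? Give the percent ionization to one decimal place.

0.6%

HOCl ⇌ OCl- + H+; let x = [H+] at equilibrium.
x ≈ √(Ka·C₀) = √(2.6 × 10^-8 × 0.000664) = 4.15 × 10^-6 M
Fraction ionized = 4.15 × 10^-6 / 0.000664 = 0.0063 → 0.6%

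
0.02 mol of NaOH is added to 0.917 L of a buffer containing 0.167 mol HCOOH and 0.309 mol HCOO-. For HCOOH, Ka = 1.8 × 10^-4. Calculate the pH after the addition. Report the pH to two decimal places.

pH = 4.09

After neutralization: n(HCOOH) = 0.147 mol, n(HCOO-) = 0.329 mol.
pKa = −log(1.8 × 10^-4) = 3.745
Henderson–Hasselbalch with mole ratio 0.329/0.147: pH = 3.745 + (+0.350)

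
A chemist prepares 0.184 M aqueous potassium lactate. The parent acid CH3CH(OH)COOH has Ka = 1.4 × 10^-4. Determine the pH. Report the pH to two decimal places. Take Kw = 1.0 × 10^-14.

pH = 8.56

CH3CH(OH)COO- is the conjugate base of the weak acid CH3CH(OH)COOH.
Kb = Kw/Ka = 1.0×10^-14 / 1.4 × 10^-4 = 7.14 × 10^-11
From the ICE table, Kb = x²/(0.184 − x) = 7.14 × 10^-11.
Assume x ≪ 0.184: x ≈ √(7.14 × 10^-11 × 0.184) = 3.62 × 10^-6 M
(x/C₀ = 0.002% < 5%, so the approximation holds.)
pOH = 5.44, so pH = 14.00 − pOH = 8.56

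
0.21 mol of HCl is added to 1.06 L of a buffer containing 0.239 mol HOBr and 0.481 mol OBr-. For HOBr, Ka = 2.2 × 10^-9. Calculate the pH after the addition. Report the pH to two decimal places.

After neutralization: n(HOBr) = 0.449 mol, n(OBr-) = 0.271 mol.
pKa = −log(2.2 × 10^-9) = 8.658
pH = pKa + log(n_OBr-/n_HOBr) = 8.658 + log(0.271/0.449) = 8.658 + (-0.219)

pH = 8.44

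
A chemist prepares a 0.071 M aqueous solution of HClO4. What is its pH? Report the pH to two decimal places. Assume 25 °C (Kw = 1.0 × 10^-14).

HClO4 is a strong acid and dissociates completely, so [H+] = 0.071 M.
pH = -log(0.071) = 1.15

pH = 1.15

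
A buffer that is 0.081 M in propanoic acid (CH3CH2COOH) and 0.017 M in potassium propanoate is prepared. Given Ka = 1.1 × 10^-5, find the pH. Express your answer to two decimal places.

pH = 4.28

pKa = −log(1.1 × 10^-5) = 4.959
pH = pKa + log([A⁻]/[HA]) = 4.959 + log(0.017/0.081)
pH = 4.959 + (-0.678) = 4.28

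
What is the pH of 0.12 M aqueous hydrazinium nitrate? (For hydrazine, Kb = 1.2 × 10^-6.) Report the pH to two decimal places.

pH = 4.50

N2H5+ is the conjugate acid of the weak base N2H4.
Ka = Kw/Kb = 1.0×10^-14 / 1.2 × 10^-6 = 8.33 × 10^-9
From the ICE table, Ka = [H+]²/(0.12 − [H+]) = 8.33 × 10^-9.
Since Ka ≪ C₀, [H+] ≈ √(Ka·C₀) = 3.16 × 10^-5 M.
pH = −log[H+] = −log(3.16 × 10^-5) = 4.50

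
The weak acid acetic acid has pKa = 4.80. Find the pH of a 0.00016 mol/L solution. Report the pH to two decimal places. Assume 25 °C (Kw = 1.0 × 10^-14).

CH3COOH ⇌ CH3COO- + H+
Ka = 10^(−4.80) = 1.58 × 10^-5
Ka = [H+]²/(0.00016 − [H+]) = 1.58 × 10^-5
Here C₀/Ka ≈ 10.1, so the small-[H+] approximation fails. Use the quadratic:
[H+] = [−1.58e-05 + √(1.58e-05² + 1.01e-08)]/2 = 4.30 × 10^-5 M
pH = −log(4.30 × 10^-5) = 4.37

pH = 4.37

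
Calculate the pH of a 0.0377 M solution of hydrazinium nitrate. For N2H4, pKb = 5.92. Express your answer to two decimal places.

pH = 4.75

N2H5+ is the conjugate acid of the weak base N2H4.
Kb = 10^(−5.92) = 1.20 × 10^-6
Ka = Kw/Kb = 1.0×10^-14 / 1.20 × 10^-6 = 8.33 × 10^-9
Ka = [H+]²/(0.0377 − [H+]) = 8.33 × 10^-9
Neglecting [H+] in the denominator: [H+] = √(8.33 × 10^-9 × 0.0377) = 1.77 × 10^-5 M
pH = −log(1.77 × 10^-5) = 4.75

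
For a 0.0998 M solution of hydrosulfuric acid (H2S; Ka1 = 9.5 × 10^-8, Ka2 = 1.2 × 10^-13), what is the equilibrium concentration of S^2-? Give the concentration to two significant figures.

1.2 × 10^-13 M

First ionization gives [H+] ≈ [HS-] = 9.74 × 10^-5 M.
Second step: Ka2 = [H+][S^2-]/[HS-] ≈ [S^2-] (since [H+] ≈ [HS-]).
So [S^2-] ≈ Ka2.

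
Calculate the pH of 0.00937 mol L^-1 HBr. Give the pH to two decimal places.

HBr is a strong acid and dissociates completely, so [H+] = 0.00937 M.
pH = -log(0.00937) = 2.03

pH = 2.03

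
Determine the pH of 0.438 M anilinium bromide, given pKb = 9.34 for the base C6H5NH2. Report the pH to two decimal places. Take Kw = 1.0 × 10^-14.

pH = 2.51

C6H5NH3+ is the conjugate acid of the weak base C6H5NH2.
Kb = 10^(−9.34) = 4.57 × 10^-10
Ka = Kw/Kb = 1.0×10^-14 / 4.57 × 10^-10 = 2.19 × 10^-5
Ka = x²/(0.438 − x) = 2.19 × 10^-5
Since Ka ≪ C₀, x ≈ √(Ka·C₀) = 3.10 × 10^-3 M.
(x/C₀ = 0.71% < 5%, so the approximation holds.)
pH = −log[H+] = −log(3.10 × 10^-3) = 2.51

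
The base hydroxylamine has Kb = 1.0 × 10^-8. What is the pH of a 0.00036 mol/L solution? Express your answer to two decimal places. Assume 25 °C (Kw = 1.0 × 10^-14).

pH = 8.28

NH2OH + H2O ⇌ NH3OH+ + OH-
Kb = x²/(0.00036 − x) = 1.0 × 10^-8
Neglecting x in the denominator: x = √(1.0 × 10^-8 × 0.00036) = 1.90 × 10^-6 M
(x/C₀ = 0.53% < 5%, so the approximation holds.)
pOH = −log(1.90 × 10^-6) = 5.72; pH = 14.00 − 5.72 = 8.28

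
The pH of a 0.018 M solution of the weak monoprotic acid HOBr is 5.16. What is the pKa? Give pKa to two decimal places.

pKa = 8.58

[H+] = 10^(-5.16) = 6.92 × 10^-6 M
At equilibrium [HA] = 0.018 − 6.92 × 10^-6 = 1.80 × 10^-2 M
Ka = [H+][A-]/[HA] = (6.92 × 10^-6)² / 1.80 × 10^-2 = 2.66 × 10^-9
pKa = -log(2.66 × 10^-9) = 8.58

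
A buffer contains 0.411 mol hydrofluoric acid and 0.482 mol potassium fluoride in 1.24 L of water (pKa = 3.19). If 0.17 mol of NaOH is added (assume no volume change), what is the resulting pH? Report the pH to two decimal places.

pH = 3.62

After neutralization: n(HF) = 0.241 mol, n(F-) = 0.652 mol.
pH = pKa + log([A⁻]/[HA]) = 3.19 + log(0.652/0.241) = 3.19 +0.432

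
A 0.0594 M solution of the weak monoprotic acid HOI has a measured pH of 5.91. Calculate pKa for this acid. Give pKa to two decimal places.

[H+] = 10^(-5.91) = 1.23 × 10^-6 M
At equilibrium [HA] = 0.0594 − 1.23 × 10^-6 = 5.94 × 10^-2 M
Ka = [H+][A-]/[HA] = (1.23 × 10^-6)² / 5.94 × 10^-2 = 2.55 × 10^-11
pKa = -log(2.55 × 10^-11) = 10.59

pKa = 10.59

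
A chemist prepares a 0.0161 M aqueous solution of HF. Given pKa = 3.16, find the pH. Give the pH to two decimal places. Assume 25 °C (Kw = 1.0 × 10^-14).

pH = 2.52

HF ⇌ F- + H+
Ka = 10^(−3.16) = 6.92 × 10^-4
From the ICE table, Ka = x²/(0.0161 − x) = 6.92 × 10^-4.
x is not negligible relative to C₀; solve x² + 0.000692·x − 1.11e-05 = 0.
x = [−0.000692 + √(0.000692² + 4.46e-05)]/2 = 3.01 × 10^-3 M
pH = −log(3.01 × 10^-3) = 2.52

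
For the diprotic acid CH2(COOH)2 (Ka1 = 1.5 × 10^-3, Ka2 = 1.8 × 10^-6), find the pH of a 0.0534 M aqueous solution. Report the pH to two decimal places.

Since Ka1 ≫ Ka2, the first ionization dominates [H+].
Ka1 = x²/(0.0534 − x) = 1.5 × 10^-3
Solving the quadratic: x = (−Ka1 + √(Ka1² + 4·Ka1·C₀))/2 = 8.23 × 10^-3 M
pH = −log(8.23 × 10^-3) = 2.08

pH = 2.08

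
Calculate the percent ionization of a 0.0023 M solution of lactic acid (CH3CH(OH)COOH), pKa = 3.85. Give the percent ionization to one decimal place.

CH3CH(OH)COOH ⇌ CH3CH(OH)COO- + H+; let x = [H+] at equilibrium.
Ka = 10^(−3.85) = 1.41 × 10^-4
Ka = x²/(C₀ − x); solving the quadratic gives x = 5.03 × 10^-4 M.
% ionization = x/C₀ × 100% = 5.03 × 10^-4/0.0023 × 100% = 21.9%

21.9%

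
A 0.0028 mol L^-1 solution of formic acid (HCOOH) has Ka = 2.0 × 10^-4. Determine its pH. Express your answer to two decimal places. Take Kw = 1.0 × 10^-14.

pH = 3.18

HCOOH ⇌ HCOO- + H+
From the ICE table, Ka = [H+]²/(0.0028 − [H+]) = 2.0 × 10^-4.
The 5% rule fails; solving [H+]² + Ka·[H+] − Ka·C₀ = 0 exactly:
[H+] = (−Ka + √(Ka² + 4·Ka·C₀))/2 = 6.55 × 10^-4 M
pH = −log(6.55 × 10^-4) = 3.18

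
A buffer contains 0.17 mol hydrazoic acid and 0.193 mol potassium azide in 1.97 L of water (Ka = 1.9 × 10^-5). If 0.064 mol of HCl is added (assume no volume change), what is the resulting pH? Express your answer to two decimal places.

pH = 4.46

Added H+ converts N3- to HN3: HN3 → 0.234 mol, N3- → 0.129 mol.
pKa = −log(1.9 × 10^-5) = 4.721
pH = pKa + log([A⁻]/[HA]) = 4.721 + log(0.129/0.234) = 4.721 -0.259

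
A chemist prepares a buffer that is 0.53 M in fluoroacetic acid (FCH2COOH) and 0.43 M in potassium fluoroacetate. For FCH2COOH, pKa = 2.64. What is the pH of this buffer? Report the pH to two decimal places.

Using pH = pKa + log([base]/[acid]) with [base]/[acid] = 0.43/0.53:
pH = 2.64 + (-0.091) = 2.55

pH = 2.55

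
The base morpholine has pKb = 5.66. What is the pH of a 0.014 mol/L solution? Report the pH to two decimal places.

pH = 10.24

C4H8ONH + H2O ⇌ C4H8ONH2+ + OH-
Kb = 10^(−5.66) = 2.19 × 10^-6
Kb = [OH-]²/(0.014 − [OH-]) = 2.19 × 10^-6
Since Kb ≪ C₀, [OH-] ≈ √(Kb·C₀) = 1.75 × 10^-4 M.
pOH = −log(1.75 × 10^-4) = 3.76; pH = 14.00 − 3.76 = 10.24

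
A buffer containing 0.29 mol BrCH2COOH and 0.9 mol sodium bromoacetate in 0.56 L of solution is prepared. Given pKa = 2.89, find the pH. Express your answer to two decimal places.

pH = 3.38

Using pH = pKa + log([base]/[acid]) with [base]/[acid] = 0.9/0.29:
pH = 2.89 + (+0.492) = 3.38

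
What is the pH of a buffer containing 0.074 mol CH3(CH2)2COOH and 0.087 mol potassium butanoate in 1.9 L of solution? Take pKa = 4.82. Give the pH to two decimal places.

pH = 4.89

pH = pKa + log([A⁻]/[HA]) = 4.82 + log(0.087/0.074)
pH = 4.82 + (+0.070) = 4.89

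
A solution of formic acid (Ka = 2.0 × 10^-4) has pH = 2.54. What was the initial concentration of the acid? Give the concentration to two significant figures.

C₀ = 4.4 × 10^-2 M

[H+] = 10^(-2.54) = 2.88 × 10^-3 M = x
Ka = x²/(C₀ − x) ⇒ C₀ = x + x²/Ka
C₀ = 2.88 × 10^-3 + (2.88 × 10^-3)²/(2.0 × 10^-4) = 4.44 × 10^-2 M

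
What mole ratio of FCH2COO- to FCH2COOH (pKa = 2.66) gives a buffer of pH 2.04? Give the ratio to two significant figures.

pH = pKa + log(r) ⇒ log(r) = 2.04 − 2.66 = -0.62
r = [FCH2COO-]/[FCH2COOH] = 10^(-0.62) = 0.24

ratio = 0.24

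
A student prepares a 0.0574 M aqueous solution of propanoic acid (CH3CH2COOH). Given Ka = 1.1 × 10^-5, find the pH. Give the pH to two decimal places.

pH = 3.10

CH3CH2COOH ⇌ CH3CH2COO- + H+
Ka = [H+]²/(0.0574 − [H+]) = 1.1 × 10^-5
Since Ka ≪ C₀, [H+] ≈ √(Ka·C₀) = 7.95 × 10^-4 M.
Check: 1.4% ionized — well under 5%, approximation valid.
pH = −log[H+] = −log(7.95 × 10^-4) = 3.10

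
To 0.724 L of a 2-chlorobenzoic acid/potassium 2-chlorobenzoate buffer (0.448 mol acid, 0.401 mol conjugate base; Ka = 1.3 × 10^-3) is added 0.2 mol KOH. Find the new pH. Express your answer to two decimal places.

OH- converts ClC6H4COOH to ClC6H4COO-: ClC6H4COOH → 0.248 mol, ClC6H4COO- → 0.601 mol.
pKa = −log(1.3 × 10^-3) = 2.886
pH = pKa + log(n_ClC6H4COO-/n_ClC6H4COOH) = 2.886 + log(0.601/0.248) = 2.886 + (+0.384)

pH = 3.27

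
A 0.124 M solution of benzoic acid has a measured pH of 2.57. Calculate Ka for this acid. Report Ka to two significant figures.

Ka = 6.0 × 10^-5

[H+] = 10^(-2.57) = 2.69 × 10^-3 M
At equilibrium [HA] = 0.124 − 2.69 × 10^-3 = 1.21 × 10^-1 M
Ka = [H+][A-]/[HA] = (2.69 × 10^-3)² / 1.21 × 10^-1 = 6.0 × 10^-5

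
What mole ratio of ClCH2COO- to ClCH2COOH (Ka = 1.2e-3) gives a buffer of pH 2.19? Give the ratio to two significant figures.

pKa = -log(1.2 × 10^-3) = 2.921
pH = pKa + log(r) ⇒ log(r) = 2.19 − 2.921 = -0.731
r = [ClCH2COO-]/[ClCH2COOH] = 10^(-0.731) = 0.186

ratio = 0.19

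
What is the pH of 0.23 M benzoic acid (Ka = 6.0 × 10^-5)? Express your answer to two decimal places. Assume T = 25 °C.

pH = 2.43

C6H5COOH ⇌ C6H5COO- + H+
Let x = [H+] at equilibrium. Ka = x²/(0.23 − x).
Assume x ≪ 0.23: x ≈ √(6.0 × 10^-5 × 0.23) = 3.71 × 10^-3 M
(x/C₀ = 1.6% < 5%, so the approximation holds.)
pH = −log(3.71 × 10^-3) = 2.43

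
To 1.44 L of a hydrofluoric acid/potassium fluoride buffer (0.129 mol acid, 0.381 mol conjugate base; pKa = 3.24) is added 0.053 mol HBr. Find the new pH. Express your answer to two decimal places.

After neutralization: n(HF) = 0.182 mol, n(F-) = 0.328 mol.
pH = pKa + log(n_F-/n_HF) = 3.24 + log(0.328/0.182) = 3.24 + (+0.256)

pH = 3.50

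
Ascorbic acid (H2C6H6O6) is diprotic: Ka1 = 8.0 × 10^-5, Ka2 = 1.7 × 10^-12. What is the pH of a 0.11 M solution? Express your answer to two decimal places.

Since Ka1 ≫ Ka2, the first ionization dominates [H+].
Ka1 = x²/(0.11 − x) = 8.0 × 10^-5
x ≈ √(8.0 × 10^-5 × 0.11) = 2.97 × 10^-3 M
pH = −log(2.97 × 10^-3) = 2.53

pH = 2.53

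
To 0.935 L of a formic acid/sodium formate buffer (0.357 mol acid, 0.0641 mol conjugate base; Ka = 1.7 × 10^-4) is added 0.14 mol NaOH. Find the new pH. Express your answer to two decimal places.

pH = 3.74

After neutralization: n(HCOOH) = 0.217 mol, n(HCOO-) = 0.204 mol.
pKa = −log(1.7 × 10^-4) = 3.770
pH = pKa + log(n_HCOO-/n_HCOOH) = 3.770 + log(0.204/0.217) = 3.770 + (-0.027)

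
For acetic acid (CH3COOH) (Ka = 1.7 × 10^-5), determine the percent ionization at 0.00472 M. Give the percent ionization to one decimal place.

CH3COOH ⇌ CH3COO- + H+; let x = [H+] at equilibrium.
Solve x² + 1.7e-05x − 8.02e-08 = 0 → x = 2.75 × 10^-4 M
Fraction ionized = 2.75 × 10^-4 / 0.00472 = 0.0583 → 5.8%

5.8%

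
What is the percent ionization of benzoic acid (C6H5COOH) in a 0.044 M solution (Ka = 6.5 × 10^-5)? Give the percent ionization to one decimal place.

3.8%

C6H5COOH ⇌ C6H5COO- + H+; let x = [H+] at equilibrium.
x ≈ √(Ka·C₀) = √(6.5 × 10^-5 × 0.044) = 1.69 × 10^-3 M
% ionization = x/C₀ × 100% = 1.69 × 10^-3/0.044 × 100% = 3.8%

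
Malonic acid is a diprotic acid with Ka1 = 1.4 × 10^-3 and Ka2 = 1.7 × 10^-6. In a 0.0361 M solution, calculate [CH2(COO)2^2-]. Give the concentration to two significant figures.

First ionization gives [H+] ≈ [CH2(COOH)COO-] = 6.44 × 10^-3 M.
Second step: Ka2 = [H+][CH2(COO)2^2-]/[CH2(COOH)COO-] ≈ [CH2(COO)2^2-] (since [H+] ≈ [CH2(COOH)COO-]).
So [CH2(COO)2^2-] ≈ Ka2.

1.7 × 10^-6 M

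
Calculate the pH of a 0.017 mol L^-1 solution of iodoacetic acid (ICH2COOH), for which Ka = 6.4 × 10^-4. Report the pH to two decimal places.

pH = 2.52

ICH2COOH ⇌ ICH2COO- + H+
Ka = [H+]²/(0.017 − [H+]) = 6.4 × 10^-4
[H+] is not negligible relative to C₀; solve [H+]² + 0.00064·[H+] − 1.09e-05 = 0.
[H+] = (−Ka + √(Ka² + 4·Ka·C₀))/2 = 2.99 × 10^-3 M
pH = −log(2.99 × 10^-3) = 2.52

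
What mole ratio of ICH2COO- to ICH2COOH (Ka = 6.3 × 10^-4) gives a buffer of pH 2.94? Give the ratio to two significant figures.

ratio = 0.55

pKa = -log(6.3 × 10^-4) = 3.201
pH = pKa + log(r) ⇒ log(r) = 2.94 − 3.201 = -0.261
r = [ICH2COO-]/[ICH2COOH] = 10^(-0.261) = 0.548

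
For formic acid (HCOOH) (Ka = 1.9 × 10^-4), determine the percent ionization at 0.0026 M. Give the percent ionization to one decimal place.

HCOOH ⇌ HCOO- + H+; let x = [H+] at equilibrium.
Ka = x²/(C₀ − x); solving the quadratic gives x = 6.14 × 10^-4 M.
% ionization = x/C₀ × 100% = 6.14 × 10^-4/0.0026 × 100% = 23.6%

23.6%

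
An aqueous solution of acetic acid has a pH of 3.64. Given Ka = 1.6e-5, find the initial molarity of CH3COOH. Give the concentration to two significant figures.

[H+] = 10^(-3.64) = 2.29 × 10^-4 M = x
Ka = x²/(C₀ − x) ⇒ C₀ = x + x²/Ka
C₀ = 2.29 × 10^-4 + (2.29 × 10^-4)²/(1.6 × 10^-5) = 3.51 × 10^-3 M

C₀ = 3.5 × 10^-3 M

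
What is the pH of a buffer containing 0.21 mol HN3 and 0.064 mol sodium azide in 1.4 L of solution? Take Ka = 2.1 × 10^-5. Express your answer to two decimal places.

pH = 4.16

pKa = −log(2.1 × 10^-5) = 4.678
pH = pKa + log([A⁻]/[HA]) = 4.678 + log(0.064/0.21)
pH = 4.678 + (-0.516) = 4.16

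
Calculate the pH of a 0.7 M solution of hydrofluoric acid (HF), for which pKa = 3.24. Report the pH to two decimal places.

HF ⇌ F- + H+
Ka = 10^(−3.24) = 5.75 × 10^-4
From the ICE table, Ka = x²/(0.7 − x) = 5.75 × 10^-4.
Neglecting x in the denominator: x = √(5.75 × 10^-4 × 0.7) = 2.01 × 10^-2 M
pH = −log[H+] = −log(2.01 × 10^-2) = 1.70

pH = 1.70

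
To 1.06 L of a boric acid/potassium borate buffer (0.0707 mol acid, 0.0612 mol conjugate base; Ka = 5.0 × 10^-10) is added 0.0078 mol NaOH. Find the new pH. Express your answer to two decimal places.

OH- converts B(OH)3 to B(OH)4-: B(OH)3 → 0.0629 mol, B(OH)4- → 0.069 mol.
pKa = −log(5.0 × 10^-10) = 9.301
Henderson–Hasselbalch with mole ratio 0.069/0.0629: pH = 9.301 + (+0.040)

pH = 9.34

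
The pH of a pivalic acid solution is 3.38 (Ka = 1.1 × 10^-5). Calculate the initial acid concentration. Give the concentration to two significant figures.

C₀ = 1.6 × 10^-2 M

[H+] = 10^(-3.38) = 4.17 × 10^-4 M = x
Ka = x²/(C₀ − x) ⇒ C₀ = x + x²/Ka
C₀ = 4.17 × 10^-4 + (4.17 × 10^-4)²/(1.1 × 10^-5) = 1.62 × 10^-2 M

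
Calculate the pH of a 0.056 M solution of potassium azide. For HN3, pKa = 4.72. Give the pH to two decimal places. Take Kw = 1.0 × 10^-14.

N3- is the conjugate base of the weak acid HN3.
Ka = 10^(−4.72) = 1.91 × 10^-5
Kb = Kw/Ka = 1.0×10^-14 / 1.91 × 10^-5 = 5.24 × 10^-10
Kb = [OH-]²/(0.056 − [OH-]) = 5.24 × 10^-10
Neglecting [OH-] in the denominator: [OH-] = √(5.24 × 10^-10 × 0.056) = 5.42 × 10^-6 M
Check: 0.0097% ionized — well under 5%, approximation valid.
pOH = −log(5.42 × 10^-6) = 5.27; pH = 14.00 − 5.27 = 8.73

pH = 8.73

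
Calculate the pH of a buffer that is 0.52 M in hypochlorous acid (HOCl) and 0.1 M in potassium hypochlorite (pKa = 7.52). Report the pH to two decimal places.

pH = 6.80

Henderson–Hasselbalch: pH = pKa + log([OCl-]/[HOCl]) = 7.52 + log(0.1/0.52)
pH = 7.52 + (-0.716) = 6.80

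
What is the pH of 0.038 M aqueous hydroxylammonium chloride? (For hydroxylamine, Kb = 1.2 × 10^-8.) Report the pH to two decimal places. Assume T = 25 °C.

pH = 3.75

NH3OH+ is the conjugate acid of the weak base NH2OH.
Ka = Kw/Kb = 1.0×10^-14 / 1.2 × 10^-8 = 8.33 × 10^-7
Ka = [H+]²/(0.038 − [H+]) = 8.33 × 10^-7
Since Ka ≪ C₀, [H+] ≈ √(Ka·C₀) = 1.78 × 10^-4 M.
Check: 0.47% ionized — well under 5%, approximation valid.
pH = −log(1.78 × 10^-4) = 3.75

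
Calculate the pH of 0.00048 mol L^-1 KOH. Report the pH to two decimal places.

pH = 10.68

KOH is a strong base; [OH-] = 0.00048 M.
pOH = -log(0.00048) = 3.32
pH = 14.00 - 3.32 = 10.68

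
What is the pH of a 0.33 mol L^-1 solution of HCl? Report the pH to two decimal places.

HCl is a strong acid and dissociates completely, so [H+] = 0.33 M.
pH = -log(0.33) = 0.48

pH = 0.48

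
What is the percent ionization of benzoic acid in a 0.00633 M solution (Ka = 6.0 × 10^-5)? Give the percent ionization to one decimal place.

9.3%

C6H5COOH ⇌ C6H5COO- + H+; let x = [H+] at equilibrium.
Ka = x²/(C₀ − x); solving the quadratic gives x = 5.87 × 10^-4 M.
% ionization = x/C₀ × 100% = 5.87 × 10^-4/0.00633 × 100% = 9.3%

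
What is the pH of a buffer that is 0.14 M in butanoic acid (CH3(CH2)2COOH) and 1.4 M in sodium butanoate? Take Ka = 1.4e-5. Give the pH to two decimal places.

pH = 5.85

pKa = −log(1.4 × 10^-5) = 4.854
Using pH = pKa + log([base]/[acid]) with [base]/[acid] = 1.4/0.14:
pH = 4.854 + (+1.000) = 5.85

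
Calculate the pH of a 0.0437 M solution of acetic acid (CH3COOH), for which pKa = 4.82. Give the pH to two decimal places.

CH3COOH ⇌ CH3COO- + H+
Ka = 10^(−4.82) = 1.51 × 10^-5
From the ICE table, Ka = [H+]²/(0.0437 − [H+]) = 1.51 × 10^-5.
Neglecting [H+] in the denominator: [H+] = √(1.51 × 10^-5 × 0.0437) = 8.12 × 10^-4 M
Check: 1.9% ionized — well under 5%, approximation valid.
pH = −log(8.12 × 10^-4) = 3.09

pH = 3.09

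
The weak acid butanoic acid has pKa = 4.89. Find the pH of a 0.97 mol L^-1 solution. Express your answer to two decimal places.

pH = 2.45

CH3(CH2)2COOH ⇌ CH3(CH2)2COO- + H+
Ka = 10^(−4.89) = 1.29 × 10^-5
Ka = x²/(0.97 − x) = 1.29 × 10^-5
Since Ka ≪ C₀, x ≈ √(Ka·C₀) = 3.54 × 10^-3 M.
Check: 0.36% ionized — well under 5%, approximation valid.
pH = −log(3.54 × 10^-3) = 2.45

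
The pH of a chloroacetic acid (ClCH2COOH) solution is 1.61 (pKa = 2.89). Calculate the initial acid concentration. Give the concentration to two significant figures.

[H+] = 10^(-1.61) = 2.45 × 10^-2 M = x
Ka = 10^(−2.89) = 1.29 × 10^-3
Ka = x²/(C₀ − x) ⇒ C₀ = x + x²/Ka
C₀ = 2.45 × 10^-2 + (2.45 × 10^-2)²/(1.29 × 10^-3) = 4.90 × 10^-1 M

C₀ = 4.9 × 10^-1 M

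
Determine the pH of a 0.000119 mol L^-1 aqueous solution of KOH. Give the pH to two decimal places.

pH = 10.08

KOH is a strong base; [OH-] = 0.000119 M.
pOH = -log(0.000119) = 3.92
pH = 14.00 - 3.92 = 10.08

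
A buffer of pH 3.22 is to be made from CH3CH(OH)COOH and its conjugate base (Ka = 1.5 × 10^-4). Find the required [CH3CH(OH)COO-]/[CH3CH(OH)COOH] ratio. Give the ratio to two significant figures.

pKa = -log(1.5 × 10^-4) = 3.824
pH = pKa + log(r) ⇒ log(r) = 3.22 − 3.824 = -0.604
r = [CH3CH(OH)COO-]/[CH3CH(OH)COOH] = 10^(-0.604) = 0.249

ratio = 0.25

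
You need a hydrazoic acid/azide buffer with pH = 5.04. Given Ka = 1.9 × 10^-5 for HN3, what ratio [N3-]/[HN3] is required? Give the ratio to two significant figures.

pKa = -log(1.9 × 10^-5) = 4.721
pH = pKa + log(r) ⇒ log(r) = 5.04 − 4.721 = +0.319
r = [N3-]/[HN3] = 10^(+0.319) = 2.08

ratio = 2.1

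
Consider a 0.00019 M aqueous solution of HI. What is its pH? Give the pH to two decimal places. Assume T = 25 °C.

HI is a strong acid and dissociates completely, so [H+] = 0.00019 M.
pH = -log(0.00019) = 3.72

pH = 3.72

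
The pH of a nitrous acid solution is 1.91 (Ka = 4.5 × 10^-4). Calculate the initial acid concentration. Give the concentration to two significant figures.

[H+] = 10^(-1.91) = 1.23 × 10^-2 M = x
Ka = x²/(C₀ − x) ⇒ C₀ = x + x²/Ka
C₀ = 1.23 × 10^-2 + (1.23 × 10^-2)²/(4.5 × 10^-4) = 3.48 × 10^-1 M

C₀ = 3.5 × 10^-1 M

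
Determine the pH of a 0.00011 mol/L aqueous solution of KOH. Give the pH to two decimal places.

pH = 10.04

KOH is a strong base; [OH-] = 0.00011 M.
pOH = -log(0.00011) = 3.96
pH = 14.00 - 3.96 = 10.04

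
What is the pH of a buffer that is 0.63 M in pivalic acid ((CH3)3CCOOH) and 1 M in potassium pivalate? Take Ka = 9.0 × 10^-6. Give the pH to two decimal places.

pKa = −log(9.0 × 10^-6) = 5.046
Henderson–Hasselbalch: pH = pKa + log([(CH3)3CCOO-]/[(CH3)3CCOOH]) = 5.046 + log(1/0.63)
pH = 5.046 + (+0.201) = 5.25

pH = 5.25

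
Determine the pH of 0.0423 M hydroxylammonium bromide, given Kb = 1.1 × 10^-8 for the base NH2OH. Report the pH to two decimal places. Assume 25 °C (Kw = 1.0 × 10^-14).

NH3OH+ is the conjugate acid of the weak base NH2OH.
Ka = Kw/Kb = 1.0×10^-14 / 1.1 × 10^-8 = 9.09 × 10^-7
Let x = [H+] at equilibrium. Ka = x²/(0.0423 − x).
Since Ka ≪ C₀, x ≈ √(Ka·C₀) = 1.96 × 10^-4 M.
(x/C₀ = 0.46% < 5%, so the approximation holds.)
pH = −log(1.96 × 10^-4) = 3.71

pH = 3.71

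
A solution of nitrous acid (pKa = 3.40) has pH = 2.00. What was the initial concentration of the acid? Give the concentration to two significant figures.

[H+] = 10^(-2.00) = 1.00 × 10^-2 M = x
Ka = 10^(−3.40) = 3.98 × 10^-4
Ka = x²/(C₀ − x) ⇒ C₀ = x + x²/Ka
C₀ = 1.00 × 10^-2 + (1.00 × 10^-2)²/(3.98 × 10^-4) = 2.61 × 10^-1 M

C₀ = 2.6 × 10^-1 M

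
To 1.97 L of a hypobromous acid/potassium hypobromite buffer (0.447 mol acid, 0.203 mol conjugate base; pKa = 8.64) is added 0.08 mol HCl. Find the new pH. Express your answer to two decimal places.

pH = 8.01

Added H+ converts OBr- to HOBr: HOBr → 0.527 mol, OBr- → 0.123 mol.
pH = pKa + log(n_OBr-/n_HOBr) = 8.64 + log(0.123/0.527) = 8.64 + (-0.632)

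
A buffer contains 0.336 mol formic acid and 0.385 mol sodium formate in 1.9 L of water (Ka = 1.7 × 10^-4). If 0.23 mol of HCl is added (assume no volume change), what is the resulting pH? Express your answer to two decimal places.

pH = 3.21

After neutralization: n(HCOOH) = 0.566 mol, n(HCOO-) = 0.155 mol.
pKa = −log(1.7 × 10^-4) = 3.770
Henderson–Hasselbalch with mole ratio 0.155/0.566: pH = 3.770 + (-0.562)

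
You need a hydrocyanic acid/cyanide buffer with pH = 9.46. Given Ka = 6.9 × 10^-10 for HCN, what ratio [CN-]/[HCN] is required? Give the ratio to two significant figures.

ratio = 2.0

pKa = -log(6.9 × 10^-10) = 9.161
pH = pKa + log(r) ⇒ log(r) = 9.46 − 9.161 = +0.299
r = [CN-]/[HCN] = 10^(+0.299) = 1.99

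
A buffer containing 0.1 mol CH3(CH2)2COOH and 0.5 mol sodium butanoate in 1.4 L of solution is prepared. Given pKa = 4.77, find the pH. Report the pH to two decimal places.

Henderson–Hasselbalch: pH = pKa + log([CH3(CH2)2COO-]/[CH3(CH2)2COOH]) = 4.77 + log(0.5/0.1)
pH = 4.77 + (+0.699) = 5.47

pH = 5.47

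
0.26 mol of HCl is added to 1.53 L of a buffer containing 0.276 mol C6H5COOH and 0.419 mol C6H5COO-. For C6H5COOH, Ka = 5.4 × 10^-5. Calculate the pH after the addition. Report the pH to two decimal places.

Added H+ converts C6H5COO- to C6H5COOH: C6H5COOH → 0.536 mol, C6H5COO- → 0.159 mol.
pKa = −log(5.4 × 10^-5) = 4.268
pH = pKa + log(n_C6H5COO-/n_C6H5COOH) = 4.268 + log(0.159/0.536) = 4.268 + (-0.528)

pH = 3.74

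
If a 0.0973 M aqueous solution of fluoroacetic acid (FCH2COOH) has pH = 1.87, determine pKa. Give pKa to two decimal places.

pKa = 2.66

[H+] = 10^(-1.87) = 1.35 × 10^-2 M
At equilibrium [HA] = 0.0973 − 1.35 × 10^-2 = 8.38 × 10^-2 M
Ka = [H+][A-]/[HA] = (1.35 × 10^-2)² / 8.38 × 10^-2 = 2.17 × 10^-3
pKa = -log(2.17 × 10^-3) = 2.66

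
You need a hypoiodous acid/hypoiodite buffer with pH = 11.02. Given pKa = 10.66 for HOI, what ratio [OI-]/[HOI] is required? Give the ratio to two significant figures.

ratio = 2.3

pH = pKa + log(r) ⇒ log(r) = 11.02 − 10.66 = +0.36
r = [OI-]/[HOI] = 10^(+0.36) = 2.29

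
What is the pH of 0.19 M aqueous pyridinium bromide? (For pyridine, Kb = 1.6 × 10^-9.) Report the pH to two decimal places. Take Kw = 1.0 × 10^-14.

pH = 2.96

C5H5NH+ is the conjugate acid of the weak base C5H5N.
Ka = Kw/Kb = 1.0×10^-14 / 1.6 × 10^-9 = 6.25 × 10^-6
From the ICE table, Ka = x²/(0.19 − x) = 6.25 × 10^-6.
Since Ka ≪ C₀, x ≈ √(Ka·C₀) = 1.09 × 10^-3 M.
Check: 0.57% ionized — well under 5%, approximation valid.
pH = −log(1.09 × 10^-3) = 2.96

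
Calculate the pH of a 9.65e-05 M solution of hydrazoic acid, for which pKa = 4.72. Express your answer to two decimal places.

pH = 4.46

HN3 ⇌ N3- + H+
Ka = 10^(−4.72) = 1.91 × 10^-5
Let x = [H+] at equilibrium. Ka = x²/(9.65e-05 − x).
x is not negligible relative to C₀; solve x² + 1.91e-05·x − 1.84e-09 = 0.
x = [−1.91e-05 + √(1.91e-05² + 7.37e-09)]/2 = 3.44 × 10^-5 M
pH = −log[H+] = −log(3.44 × 10^-5) = 4.46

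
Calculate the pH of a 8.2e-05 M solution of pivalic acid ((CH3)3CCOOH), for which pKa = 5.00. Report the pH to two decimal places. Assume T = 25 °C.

(CH3)3CCOOH ⇌ (CH3)3CCOO- + H+
Ka = 10^(−5.00) = 1.00 × 10^-5
From the ICE table, Ka = [H+]²/(8.2e-05 − [H+]) = 1.00 × 10^-5.
[H+] is not negligible relative to C₀; solve [H+]² + 1e-05·[H+] − 8.2e-10 = 0.
[H+] = [−1e-05 + √(1e-05² + 3.28e-09)]/2 = 2.41 × 10^-5 M
pH = −log(2.41 × 10^-5) = 4.62

pH = 4.62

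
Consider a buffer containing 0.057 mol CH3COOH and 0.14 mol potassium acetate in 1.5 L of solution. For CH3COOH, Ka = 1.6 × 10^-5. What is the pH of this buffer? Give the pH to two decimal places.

pKa = −log(1.6 × 10^-5) = 4.796
Henderson–Hasselbalch: pH = pKa + log([CH3COO-]/[CH3COOH]) = 4.796 + log(0.14/0.057)
pH = 4.796 + (+0.390) = 5.19

pH = 5.19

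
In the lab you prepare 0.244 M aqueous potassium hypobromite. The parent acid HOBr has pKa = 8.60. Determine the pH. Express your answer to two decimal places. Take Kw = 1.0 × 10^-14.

OBr- is the conjugate base of the weak acid HOBr.
Ka = 10^(−8.60) = 2.51 × 10^-9
Kb = Kw/Ka = 1.0×10^-14 / 2.51 × 10^-9 = 3.98 × 10^-6
From the ICE table, Kb = [OH-]²/(0.244 − [OH-]) = 3.98 × 10^-6.
Since Kb ≪ C₀, [OH-] ≈ √(Kb·C₀) = 9.85 × 10^-4 M.
pOH = −log(9.85 × 10^-4) = 3.01; pH = 14.00 − 3.01 = 10.99

pH = 10.99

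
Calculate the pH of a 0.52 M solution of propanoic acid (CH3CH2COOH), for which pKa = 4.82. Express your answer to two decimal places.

CH3CH2COOH ⇌ CH3CH2COO- + H+
Ka = 10^(−4.82) = 1.51 × 10^-5
Ka = [H+]²/(0.52 − [H+]) = 1.51 × 10^-5
Since Ka ≪ C₀, [H+] ≈ √(Ka·C₀) = 2.80 × 10^-3 M.
Check: 0.54% ionized — well under 5%, approximation valid.
pH = −log(2.80 × 10^-3) = 2.55

pH = 2.55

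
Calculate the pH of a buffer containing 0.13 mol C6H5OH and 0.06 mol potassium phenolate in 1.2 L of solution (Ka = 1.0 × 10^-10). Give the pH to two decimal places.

pKa = −log(1.0 × 10^-10) = 10.000
Using pH = pKa + log([base]/[acid]) with [base]/[acid] = 0.06/0.13:
pH = 10.000 + (-0.336) = 9.66

pH = 9.66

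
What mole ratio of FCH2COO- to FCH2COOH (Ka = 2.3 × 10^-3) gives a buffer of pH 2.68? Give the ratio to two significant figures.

ratio = 1.1

pKa = -log(2.3 × 10^-3) = 2.638
pH = pKa + log(r) ⇒ log(r) = 2.68 − 2.638 = +0.042
r = [FCH2COO-]/[FCH2COOH] = 10^(+0.042) = 1.1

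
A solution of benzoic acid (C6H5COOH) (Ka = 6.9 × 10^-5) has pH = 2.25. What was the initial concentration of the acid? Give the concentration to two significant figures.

[H+] = 10^(-2.25) = 5.62 × 10^-3 M = x
Ka = x²/(C₀ − x) ⇒ C₀ = x + x²/Ka
C₀ = 5.62 × 10^-3 + (5.62 × 10^-3)²/(6.9 × 10^-5) = 4.63 × 10^-1 M

C₀ = 4.6 × 10^-1 M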